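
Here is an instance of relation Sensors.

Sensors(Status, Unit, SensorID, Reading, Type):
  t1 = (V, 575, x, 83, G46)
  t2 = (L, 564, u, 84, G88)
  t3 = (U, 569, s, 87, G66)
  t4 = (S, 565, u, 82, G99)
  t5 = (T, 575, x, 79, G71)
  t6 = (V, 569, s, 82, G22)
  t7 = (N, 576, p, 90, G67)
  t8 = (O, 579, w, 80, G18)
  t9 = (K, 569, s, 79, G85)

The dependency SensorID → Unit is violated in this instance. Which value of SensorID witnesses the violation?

SensorID=x: rows 1, 5 → Unit = 575, 575 ✓
SensorID=u: rows 2, 4 → Unit takes values {564, 565} — violation
SensorID=s: rows 3, 6, 9 → Unit = 569, 569, 569 ✓
SensorID=p: row 7 → Unit = 576 ✓
SensorID=w: row 8 → Unit = 579 ✓
The only SensorID value with inconsistent Unit is SensorID=u.

u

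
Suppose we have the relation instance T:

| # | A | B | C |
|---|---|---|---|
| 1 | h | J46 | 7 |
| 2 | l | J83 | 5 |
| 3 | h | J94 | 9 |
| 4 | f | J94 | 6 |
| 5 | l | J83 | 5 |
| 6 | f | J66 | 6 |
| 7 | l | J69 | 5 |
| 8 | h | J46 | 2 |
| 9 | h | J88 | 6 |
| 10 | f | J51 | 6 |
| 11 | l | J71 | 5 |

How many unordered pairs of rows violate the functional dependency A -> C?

6

A=h: violating pairs (1,3), (1,8), (1,9), (3,8), (3,9), (8,9) — 6 pairs.
A=l: all 4 rows agree on C — 0 pairs.
A=f: all 3 rows agree on C — 0 pairs.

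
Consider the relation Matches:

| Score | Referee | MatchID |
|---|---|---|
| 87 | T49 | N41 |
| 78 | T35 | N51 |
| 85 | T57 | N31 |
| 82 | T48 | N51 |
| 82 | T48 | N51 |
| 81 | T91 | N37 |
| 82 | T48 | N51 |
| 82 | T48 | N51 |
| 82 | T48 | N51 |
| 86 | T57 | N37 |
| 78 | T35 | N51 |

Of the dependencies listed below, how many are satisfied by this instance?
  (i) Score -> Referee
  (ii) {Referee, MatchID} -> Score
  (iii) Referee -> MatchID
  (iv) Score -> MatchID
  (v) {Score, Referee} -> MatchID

4

(i) Score -> Referee: every LHS value maps to a single RHS value — holds.
(ii) {Referee, MatchID} -> Score: every LHS value maps to a single RHS value — holds.
(iii) Referee -> MatchID: Referee=T57: 2 rows → MatchID takes values {N31, N37} — violation — fails.
(iv) Score -> MatchID: every LHS value maps to a single RHS value — holds.
(v) {Score, Referee} -> MatchID: every LHS value maps to a single RHS value — holds.
4 of the 5 dependencies hold.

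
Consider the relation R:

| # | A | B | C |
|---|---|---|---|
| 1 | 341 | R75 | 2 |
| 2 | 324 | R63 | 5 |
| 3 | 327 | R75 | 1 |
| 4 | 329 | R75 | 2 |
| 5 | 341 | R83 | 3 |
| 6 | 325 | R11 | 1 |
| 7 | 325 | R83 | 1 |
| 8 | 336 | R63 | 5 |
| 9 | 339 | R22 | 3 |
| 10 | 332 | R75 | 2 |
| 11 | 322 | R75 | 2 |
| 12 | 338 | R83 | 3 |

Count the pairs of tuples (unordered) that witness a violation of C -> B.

C=2: all 4 rows agree on B — 0 pairs.
C=5: all 2 rows agree on B — 0 pairs.
C=1: violating pairs (3,6), (3,7), (6,7) — 3 pairs.
C=3: violating pairs (5,9), (9,12) — 2 pairs.

5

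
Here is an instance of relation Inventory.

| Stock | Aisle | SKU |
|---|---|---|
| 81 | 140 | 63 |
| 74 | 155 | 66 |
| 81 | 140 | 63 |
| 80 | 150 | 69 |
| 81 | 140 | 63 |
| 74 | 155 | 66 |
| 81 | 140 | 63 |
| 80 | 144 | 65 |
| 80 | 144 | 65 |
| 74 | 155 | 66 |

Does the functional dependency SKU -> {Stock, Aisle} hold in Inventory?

SKU=63: 4 rows → {Stock,Aisle} = (81, 140), (81, 140), (81, 140), (81, 140) ✓
SKU=66: 3 rows → {Stock,Aisle} = (74, 155), (74, 155), (74, 155) ✓
SKU=69: 1 row → {Stock,Aisle} = (80, 150) ✓
SKU=65: 2 rows → {Stock,Aisle} = (80, 144), (80, 144) ✓
Every SKU value is associated with a single {Stock, Aisle} value, so SKU -> {Stock, Aisle} holds.

Yes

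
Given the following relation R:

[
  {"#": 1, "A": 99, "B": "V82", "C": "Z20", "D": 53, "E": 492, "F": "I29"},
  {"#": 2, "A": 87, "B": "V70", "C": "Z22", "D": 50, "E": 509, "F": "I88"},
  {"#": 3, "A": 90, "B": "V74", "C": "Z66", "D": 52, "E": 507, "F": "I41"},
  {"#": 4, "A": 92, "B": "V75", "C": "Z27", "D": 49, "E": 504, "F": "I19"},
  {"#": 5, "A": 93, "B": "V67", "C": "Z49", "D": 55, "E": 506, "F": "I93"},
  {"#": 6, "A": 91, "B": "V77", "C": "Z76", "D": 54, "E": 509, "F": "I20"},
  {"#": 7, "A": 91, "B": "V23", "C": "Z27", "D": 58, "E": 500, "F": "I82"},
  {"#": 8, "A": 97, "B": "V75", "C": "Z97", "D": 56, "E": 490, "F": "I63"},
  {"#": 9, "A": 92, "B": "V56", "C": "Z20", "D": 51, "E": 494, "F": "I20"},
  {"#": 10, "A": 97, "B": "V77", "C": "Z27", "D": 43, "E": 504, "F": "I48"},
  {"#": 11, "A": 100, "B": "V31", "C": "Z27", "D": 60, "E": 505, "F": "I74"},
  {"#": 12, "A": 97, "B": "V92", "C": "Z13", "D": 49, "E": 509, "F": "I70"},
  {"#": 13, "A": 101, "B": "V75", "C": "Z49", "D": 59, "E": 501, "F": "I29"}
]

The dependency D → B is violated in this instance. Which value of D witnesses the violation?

49

D=53: row 1 → B = V82 ✓
D=50: row 2 → B = V70 ✓
D=52: row 3 → B = V74 ✓
D=49: rows 4, 12 → B takes values {V75, V92} — violation
D=55: row 5 → B = V67 ✓
D=54: row 6 → B = V77 ✓
D=58: row 7 → B = V23 ✓
D=56: row 8 → B = V75 ✓
D=51: row 9 → B = V56 ✓
D=43: row 10 → B = V77 ✓
D=60: row 11 → B = V31 ✓
D=59: row 13 → B = V75 ✓
The only D value with inconsistent B is D=49.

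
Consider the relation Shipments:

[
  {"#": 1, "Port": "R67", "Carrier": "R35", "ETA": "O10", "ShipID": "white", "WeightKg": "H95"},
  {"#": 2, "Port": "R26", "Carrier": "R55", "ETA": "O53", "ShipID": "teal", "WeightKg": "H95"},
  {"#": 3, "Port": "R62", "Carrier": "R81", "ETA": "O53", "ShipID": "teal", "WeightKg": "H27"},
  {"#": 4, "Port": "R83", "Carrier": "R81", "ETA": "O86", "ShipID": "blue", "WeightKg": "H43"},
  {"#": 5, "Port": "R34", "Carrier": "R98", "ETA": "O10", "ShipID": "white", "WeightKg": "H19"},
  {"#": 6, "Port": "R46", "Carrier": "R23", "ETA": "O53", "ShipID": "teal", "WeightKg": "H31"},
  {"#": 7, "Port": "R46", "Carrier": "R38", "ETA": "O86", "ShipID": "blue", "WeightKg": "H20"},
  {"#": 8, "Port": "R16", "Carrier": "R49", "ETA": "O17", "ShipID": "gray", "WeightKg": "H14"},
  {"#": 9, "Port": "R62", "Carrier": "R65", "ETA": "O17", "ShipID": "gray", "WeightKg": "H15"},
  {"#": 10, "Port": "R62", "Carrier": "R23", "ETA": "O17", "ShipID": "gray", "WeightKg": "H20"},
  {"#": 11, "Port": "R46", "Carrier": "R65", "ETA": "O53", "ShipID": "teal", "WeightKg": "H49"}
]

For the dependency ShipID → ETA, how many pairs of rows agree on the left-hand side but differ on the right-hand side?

0

ShipID=white: all 2 rows agree on ETA — 0 pairs.
ShipID=teal: all 4 rows agree on ETA — 0 pairs.
ShipID=blue: all 2 rows agree on ETA — 0 pairs.
ShipID=gray: all 3 rows agree on ETA — 0 pairs.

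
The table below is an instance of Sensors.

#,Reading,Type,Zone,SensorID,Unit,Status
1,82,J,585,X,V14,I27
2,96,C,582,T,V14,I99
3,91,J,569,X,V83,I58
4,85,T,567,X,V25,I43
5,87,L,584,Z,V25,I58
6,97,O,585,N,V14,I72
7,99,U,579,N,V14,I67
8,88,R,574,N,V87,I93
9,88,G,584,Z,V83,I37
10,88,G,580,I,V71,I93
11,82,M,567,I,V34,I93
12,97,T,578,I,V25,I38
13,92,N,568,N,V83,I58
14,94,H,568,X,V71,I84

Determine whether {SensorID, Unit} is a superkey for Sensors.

Rows 6 and 7 have the same {SensorID, Unit} value (SensorID=N, Unit=V14) but are distinct tuples, so {SensorID, Unit} does not determine every attribute — not a superkey.

No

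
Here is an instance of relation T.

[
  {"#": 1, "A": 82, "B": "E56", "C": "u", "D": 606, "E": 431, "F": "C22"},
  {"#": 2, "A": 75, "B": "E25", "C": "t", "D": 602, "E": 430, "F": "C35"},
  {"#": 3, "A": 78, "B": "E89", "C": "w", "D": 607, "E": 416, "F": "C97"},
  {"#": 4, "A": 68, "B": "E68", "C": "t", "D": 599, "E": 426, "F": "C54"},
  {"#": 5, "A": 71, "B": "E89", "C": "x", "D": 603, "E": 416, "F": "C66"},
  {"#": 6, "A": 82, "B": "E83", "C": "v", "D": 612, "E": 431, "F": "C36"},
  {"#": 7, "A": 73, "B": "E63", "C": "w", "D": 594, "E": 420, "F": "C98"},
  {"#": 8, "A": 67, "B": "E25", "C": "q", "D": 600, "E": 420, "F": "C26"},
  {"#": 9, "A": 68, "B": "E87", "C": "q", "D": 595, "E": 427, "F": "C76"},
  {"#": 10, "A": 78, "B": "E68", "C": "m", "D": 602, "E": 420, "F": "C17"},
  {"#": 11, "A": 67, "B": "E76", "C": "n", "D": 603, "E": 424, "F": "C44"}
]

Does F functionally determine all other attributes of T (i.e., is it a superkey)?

All 11 rows have distinct F values, so F → (all attributes) holds and F is a superkey.

Yes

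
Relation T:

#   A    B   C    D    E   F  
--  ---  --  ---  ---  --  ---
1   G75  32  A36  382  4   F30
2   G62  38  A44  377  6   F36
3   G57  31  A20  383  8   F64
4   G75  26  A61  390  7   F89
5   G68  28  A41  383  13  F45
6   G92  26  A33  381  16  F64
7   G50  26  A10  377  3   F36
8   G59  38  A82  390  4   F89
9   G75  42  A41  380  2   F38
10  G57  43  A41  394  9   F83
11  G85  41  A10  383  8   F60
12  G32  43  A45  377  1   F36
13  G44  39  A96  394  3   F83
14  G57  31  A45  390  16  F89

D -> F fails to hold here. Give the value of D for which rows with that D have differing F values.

383

D=382: row 1 → F = F30 ✓
D=377: rows 2, 7, 12 → F = F36, F36, F36 ✓
D=383: rows 3, 5, 11 → F takes values {F64, F45, F60} — violation
D=390: rows 4, 8, 14 → F = F89, F89, F89 ✓
D=381: row 6 → F = F64 ✓
D=380: row 9 → F = F38 ✓
D=394: rows 10, 13 → F = F83, F83 ✓
The only D value with inconsistent F is D=383.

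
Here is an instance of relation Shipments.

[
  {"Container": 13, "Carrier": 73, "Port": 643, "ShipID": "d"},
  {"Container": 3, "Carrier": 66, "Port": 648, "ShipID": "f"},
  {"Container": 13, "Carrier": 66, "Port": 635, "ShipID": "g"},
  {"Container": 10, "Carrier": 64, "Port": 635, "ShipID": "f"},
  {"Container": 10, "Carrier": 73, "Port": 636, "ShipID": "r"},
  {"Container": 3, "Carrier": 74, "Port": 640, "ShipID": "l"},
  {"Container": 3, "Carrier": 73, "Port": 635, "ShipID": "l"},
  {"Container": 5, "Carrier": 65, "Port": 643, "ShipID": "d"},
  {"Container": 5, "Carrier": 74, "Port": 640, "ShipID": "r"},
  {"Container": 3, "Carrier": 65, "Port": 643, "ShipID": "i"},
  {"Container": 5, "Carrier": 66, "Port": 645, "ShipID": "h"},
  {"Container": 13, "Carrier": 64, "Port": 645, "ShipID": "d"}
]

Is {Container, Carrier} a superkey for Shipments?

Yes

All 12 rows have distinct {Container, Carrier} values, so {Container, Carrier} → (all attributes) holds and {Container, Carrier} is a superkey.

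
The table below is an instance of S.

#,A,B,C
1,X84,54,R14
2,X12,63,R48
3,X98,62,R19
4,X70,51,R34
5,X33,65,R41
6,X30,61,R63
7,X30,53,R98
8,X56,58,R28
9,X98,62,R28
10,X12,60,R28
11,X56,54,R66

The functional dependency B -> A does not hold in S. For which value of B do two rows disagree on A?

54

B=54: rows 1, 11 → A takes values {X84, X56} — violation
B=63: row 2 → A = X12 ✓
B=62: rows 3, 9 → A = X98, X98 ✓
B=51: row 4 → A = X70 ✓
B=65: row 5 → A = X33 ✓
B=61: row 6 → A = X30 ✓
B=53: row 7 → A = X30 ✓
B=58: row 8 → A = X56 ✓
B=60: row 10 → A = X12 ✓
The only B value with inconsistent A is B=54.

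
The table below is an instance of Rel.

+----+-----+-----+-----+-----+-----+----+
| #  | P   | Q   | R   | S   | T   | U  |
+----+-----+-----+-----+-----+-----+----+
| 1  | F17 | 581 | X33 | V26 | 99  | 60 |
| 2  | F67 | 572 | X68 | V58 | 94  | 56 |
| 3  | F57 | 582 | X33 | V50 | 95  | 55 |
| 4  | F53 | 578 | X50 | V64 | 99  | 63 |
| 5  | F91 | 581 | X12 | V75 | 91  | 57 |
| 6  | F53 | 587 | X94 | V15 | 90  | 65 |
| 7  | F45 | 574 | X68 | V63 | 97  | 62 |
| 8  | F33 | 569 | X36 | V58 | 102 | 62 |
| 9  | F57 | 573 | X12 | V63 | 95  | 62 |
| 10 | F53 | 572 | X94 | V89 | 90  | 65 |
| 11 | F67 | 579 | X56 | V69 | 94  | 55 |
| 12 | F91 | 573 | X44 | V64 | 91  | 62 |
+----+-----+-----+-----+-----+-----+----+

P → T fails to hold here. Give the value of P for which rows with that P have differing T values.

P=F17: row 1 → T = 99 ✓
P=F67: rows 2, 11 → T = 94, 94 ✓
P=F57: rows 3, 9 → T = 95, 95 ✓
P=F53: rows 4, 6, 10 → T takes values {99, 90} — violation
P=F91: rows 5, 12 → T = 91, 91 ✓
P=F45: row 7 → T = 97 ✓
P=F33: row 8 → T = 102 ✓
The only P value with inconsistent T is P=F53.

F53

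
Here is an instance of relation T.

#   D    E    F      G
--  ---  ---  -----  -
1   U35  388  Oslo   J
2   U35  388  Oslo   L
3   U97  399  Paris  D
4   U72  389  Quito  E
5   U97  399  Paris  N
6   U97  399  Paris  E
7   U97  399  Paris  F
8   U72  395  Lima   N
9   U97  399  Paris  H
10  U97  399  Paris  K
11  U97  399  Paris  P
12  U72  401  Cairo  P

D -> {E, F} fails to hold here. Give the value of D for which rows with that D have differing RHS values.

D=U35: rows 1, 2 → {E,F} = (388, Oslo), (388, Oslo) ✓
D=U97: rows 3, 5, 6, 7, 9, 10, 11 → {E,F} = (399, Paris), (399, Paris), (399, Paris), (399, Paris), (399, Paris), (399, Paris), (399, Paris) ✓
D=U72: rows 4, 8, 12 → {E,F} takes values {(389, Quito), (395, Lima), (401, Cairo)} — violation
The only D value with inconsistent RHS is D=U72.

U72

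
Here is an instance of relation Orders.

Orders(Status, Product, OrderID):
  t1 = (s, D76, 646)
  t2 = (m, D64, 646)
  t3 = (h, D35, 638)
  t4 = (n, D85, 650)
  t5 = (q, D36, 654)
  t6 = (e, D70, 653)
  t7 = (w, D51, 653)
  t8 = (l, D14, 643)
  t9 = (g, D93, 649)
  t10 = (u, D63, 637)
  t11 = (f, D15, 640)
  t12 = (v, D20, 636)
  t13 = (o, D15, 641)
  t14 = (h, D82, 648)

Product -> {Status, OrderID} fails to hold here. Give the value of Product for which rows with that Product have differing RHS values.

Product=D76: row 1 → {Status,OrderID} = (s, 646) ✓
Product=D64: row 2 → {Status,OrderID} = (m, 646) ✓
Product=D35: row 3 → {Status,OrderID} = (h, 638) ✓
Product=D85: row 4 → {Status,OrderID} = (n, 650) ✓
Product=D36: row 5 → {Status,OrderID} = (q, 654) ✓
Product=D70: row 6 → {Status,OrderID} = (e, 653) ✓
Product=D51: row 7 → {Status,OrderID} = (w, 653) ✓
Product=D14: row 8 → {Status,OrderID} = (l, 643) ✓
Product=D93: row 9 → {Status,OrderID} = (g, 649) ✓
Product=D63: row 10 → {Status,OrderID} = (u, 637) ✓
Product=D15: rows 11, 13 → {Status,OrderID} takes values {(f, 640), (o, 641)} — violation
Product=D20: row 12 → {Status,OrderID} = (v, 636) ✓
Product=D82: row 14 → {Status,OrderID} = (h, 648) ✓
The only Product value with inconsistent RHS is Product=D15.

D15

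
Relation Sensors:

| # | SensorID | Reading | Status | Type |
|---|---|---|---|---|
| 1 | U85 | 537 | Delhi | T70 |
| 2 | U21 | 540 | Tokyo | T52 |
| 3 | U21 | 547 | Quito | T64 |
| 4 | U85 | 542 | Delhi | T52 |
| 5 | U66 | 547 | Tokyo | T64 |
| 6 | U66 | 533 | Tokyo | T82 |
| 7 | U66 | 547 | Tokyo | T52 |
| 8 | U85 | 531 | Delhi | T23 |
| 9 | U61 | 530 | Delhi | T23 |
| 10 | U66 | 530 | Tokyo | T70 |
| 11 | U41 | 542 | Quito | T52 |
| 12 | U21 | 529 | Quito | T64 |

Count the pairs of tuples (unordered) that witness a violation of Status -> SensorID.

9

Status=Delhi: violating pairs (1,9), (4,9), (8,9) — 3 pairs.
Status=Tokyo: violating pairs (2,5), (2,6), (2,7), (2,10) — 4 pairs.
Status=Quito: violating pairs (3,11), (11,12) — 2 pairs.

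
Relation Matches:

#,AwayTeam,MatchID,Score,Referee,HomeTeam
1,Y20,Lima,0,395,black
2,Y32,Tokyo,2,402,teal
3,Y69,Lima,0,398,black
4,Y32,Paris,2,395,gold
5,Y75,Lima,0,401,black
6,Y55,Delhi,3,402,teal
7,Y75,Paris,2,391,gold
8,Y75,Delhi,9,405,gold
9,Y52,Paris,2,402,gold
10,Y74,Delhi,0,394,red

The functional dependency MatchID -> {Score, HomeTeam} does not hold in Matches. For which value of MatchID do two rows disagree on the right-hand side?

Delhi

MatchID=Lima: rows 1, 3, 5 → {Score,HomeTeam} = (0, black), (0, black), (0, black) ✓
MatchID=Tokyo: row 2 → {Score,HomeTeam} = (2, teal) ✓
MatchID=Paris: rows 4, 7, 9 → {Score,HomeTeam} = (2, gold), (2, gold), (2, gold) ✓
MatchID=Delhi: rows 6, 8, 10 → {Score,HomeTeam} takes values {(3, teal), (9, gold), (0, red)} — violation
The only MatchID value with inconsistent RHS is MatchID=Delhi.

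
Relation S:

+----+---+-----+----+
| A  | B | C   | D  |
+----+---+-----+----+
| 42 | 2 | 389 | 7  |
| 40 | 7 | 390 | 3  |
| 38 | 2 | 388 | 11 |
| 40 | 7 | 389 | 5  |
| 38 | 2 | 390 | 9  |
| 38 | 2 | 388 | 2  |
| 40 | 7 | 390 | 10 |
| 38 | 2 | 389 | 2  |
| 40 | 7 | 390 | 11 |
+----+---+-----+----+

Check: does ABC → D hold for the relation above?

No

(A=42, B=2, C=389): 1 row → D = 7 ✓
(A=40, B=7, C=390): 3 rows → D takes values {3, 10, 11} — violation
(A=38, B=2, C=388): 2 rows → D takes values {11, 2} — violation
(A=40, B=7, C=389): 1 row → D = 5 ✓
(A=38, B=2, C=390): 1 row → D = 9 ✓
(A=38, B=2, C=389): 1 row → D = 2 ✓
Two rows agree on ABC but differ on D, so ABC → D does not hold.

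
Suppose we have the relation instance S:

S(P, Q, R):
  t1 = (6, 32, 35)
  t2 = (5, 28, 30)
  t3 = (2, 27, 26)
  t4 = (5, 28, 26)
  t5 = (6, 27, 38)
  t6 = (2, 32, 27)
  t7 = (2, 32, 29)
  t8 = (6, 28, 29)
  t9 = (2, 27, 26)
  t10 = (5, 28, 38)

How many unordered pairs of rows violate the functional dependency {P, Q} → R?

(P=5, Q=28): violating pairs (2,4), (2,10), (4,10) — 3 pairs.
(P=2, Q=27): all 2 rows agree on R — 0 pairs.
(P=2, Q=32): violating pairs (6,7) — 1 pair.

4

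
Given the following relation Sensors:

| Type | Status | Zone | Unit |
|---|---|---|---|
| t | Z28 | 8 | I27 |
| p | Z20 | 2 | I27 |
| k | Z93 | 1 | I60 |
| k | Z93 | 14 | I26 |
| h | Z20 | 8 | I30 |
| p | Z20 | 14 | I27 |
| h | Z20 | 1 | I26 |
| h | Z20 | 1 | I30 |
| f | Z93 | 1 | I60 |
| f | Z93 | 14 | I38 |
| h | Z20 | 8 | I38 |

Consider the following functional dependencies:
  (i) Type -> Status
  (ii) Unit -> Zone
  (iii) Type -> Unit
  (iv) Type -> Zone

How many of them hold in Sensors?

(i) Type -> Status: every LHS value maps to a single RHS value — holds.
(ii) Unit -> Zone: Unit=I27: 3 rows → Zone takes values {8, 2, 14} — violation; Unit=I26: 2 rows → Zone takes values {14, 1} — violation; Unit=I30: 2 rows → Zone takes values {8, 1} — violation; Unit=I38: 2 rows → Zone takes values {14, 8} — violation — fails.
(iii) Type -> Unit: Type=k: 2 rows → Unit takes values {I60, I26} — violation; Type=h: 4 rows → Unit takes values {I30, I26, I38} — violation; Type=f: 2 rows → Unit takes values {I60, I38} — violation — fails.
(iv) Type -> Zone: Type=p: 2 rows → Zone takes values {2, 14} — violation; Type=k: 2 rows → Zone takes values {1, 14} — violation; Type=h: 4 rows → Zone takes values {8, 1} — violation; Type=f: 2 rows → Zone takes values {1, 14} — violation — fails.
1 of the 4 dependencies holds.

1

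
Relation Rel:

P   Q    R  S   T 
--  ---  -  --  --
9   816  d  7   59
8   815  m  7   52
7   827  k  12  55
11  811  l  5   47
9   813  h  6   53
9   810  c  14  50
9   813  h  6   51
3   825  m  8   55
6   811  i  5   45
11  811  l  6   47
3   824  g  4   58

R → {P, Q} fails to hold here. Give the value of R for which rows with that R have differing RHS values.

m

R=d: 1 row → {P,Q} = (9, 816) ✓
R=m: 2 rows → {P,Q} takes values {(8, 815), (3, 825)} — violation
R=k: 1 row → {P,Q} = (7, 827) ✓
R=l: 2 rows → {P,Q} = (11, 811), (11, 811) ✓
R=h: 2 rows → {P,Q} = (9, 813), (9, 813) ✓
R=c: 1 row → {P,Q} = (9, 810) ✓
R=i: 1 row → {P,Q} = (6, 811) ✓
R=g: 1 row → {P,Q} = (3, 824) ✓
The only R value with inconsistent RHS is R=m.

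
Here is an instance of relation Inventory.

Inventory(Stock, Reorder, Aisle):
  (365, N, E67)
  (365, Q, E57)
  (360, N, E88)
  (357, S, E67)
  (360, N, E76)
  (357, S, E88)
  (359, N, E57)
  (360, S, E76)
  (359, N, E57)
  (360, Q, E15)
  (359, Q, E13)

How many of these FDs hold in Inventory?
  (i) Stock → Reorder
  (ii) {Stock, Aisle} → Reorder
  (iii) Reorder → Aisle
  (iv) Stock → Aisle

0

(i) Stock → Reorder: Stock=365: 2 rows → Reorder takes values {N, Q} — violation; Stock=360: 4 rows → Reorder takes values {N, S, Q} — violation; Stock=359: 3 rows → Reorder takes values {N, Q} — violation — fails.
(ii) {Stock, Aisle} → Reorder: (Stock=360, Aisle=E76): 2 rows → Reorder takes values {N, S} — violation — fails.
(iii) Reorder → Aisle: Reorder=N: 5 rows → Aisle takes values {E67, E88, E76, E57} — violation; Reorder=Q: 3 rows → Aisle takes values {E57, E15, E13} — violation; Reorder=S: 3 rows → Aisle takes values {E67, E88, E76} — violation — fails.
(iv) Stock → Aisle: Stock=365: 2 rows → Aisle takes values {E67, E57} — violation; Stock=360: 4 rows → Aisle takes values {E88, E76, E15} — violation; Stock=357: 2 rows → Aisle takes values {E67, E88} — violation; Stock=359: 3 rows → Aisle takes values {E57, E13} — violation — fails.
None of the 4 dependencies hold.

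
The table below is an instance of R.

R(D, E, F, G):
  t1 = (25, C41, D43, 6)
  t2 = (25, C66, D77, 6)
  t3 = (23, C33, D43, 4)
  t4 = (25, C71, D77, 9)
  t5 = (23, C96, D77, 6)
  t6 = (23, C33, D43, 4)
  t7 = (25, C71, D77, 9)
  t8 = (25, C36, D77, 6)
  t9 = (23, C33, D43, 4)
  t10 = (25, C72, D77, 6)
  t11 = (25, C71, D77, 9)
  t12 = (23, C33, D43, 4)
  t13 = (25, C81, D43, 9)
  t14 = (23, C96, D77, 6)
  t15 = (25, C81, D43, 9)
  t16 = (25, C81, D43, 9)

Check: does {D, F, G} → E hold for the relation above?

No

(D=25, F=D43, G=6): row 1 → E = C41 ✓
(D=25, F=D77, G=6): rows 2, 8, 10 → E takes values {C66, C36, C72} — violation
(D=23, F=D43, G=4): rows 3, 6, 9, 12 → E = C33, C33, C33, C33 ✓
(D=25, F=D77, G=9): rows 4, 7, 11 → E = C71, C71, C71 ✓
(D=23, F=D77, G=6): rows 5, 14 → E = C96, C96 ✓
(D=25, F=D43, G=9): rows 13, 15, 16 → E = C81, C81, C81 ✓
Two rows agree on {D, F, G} but differ on E, so {D, F, G} → E does not hold.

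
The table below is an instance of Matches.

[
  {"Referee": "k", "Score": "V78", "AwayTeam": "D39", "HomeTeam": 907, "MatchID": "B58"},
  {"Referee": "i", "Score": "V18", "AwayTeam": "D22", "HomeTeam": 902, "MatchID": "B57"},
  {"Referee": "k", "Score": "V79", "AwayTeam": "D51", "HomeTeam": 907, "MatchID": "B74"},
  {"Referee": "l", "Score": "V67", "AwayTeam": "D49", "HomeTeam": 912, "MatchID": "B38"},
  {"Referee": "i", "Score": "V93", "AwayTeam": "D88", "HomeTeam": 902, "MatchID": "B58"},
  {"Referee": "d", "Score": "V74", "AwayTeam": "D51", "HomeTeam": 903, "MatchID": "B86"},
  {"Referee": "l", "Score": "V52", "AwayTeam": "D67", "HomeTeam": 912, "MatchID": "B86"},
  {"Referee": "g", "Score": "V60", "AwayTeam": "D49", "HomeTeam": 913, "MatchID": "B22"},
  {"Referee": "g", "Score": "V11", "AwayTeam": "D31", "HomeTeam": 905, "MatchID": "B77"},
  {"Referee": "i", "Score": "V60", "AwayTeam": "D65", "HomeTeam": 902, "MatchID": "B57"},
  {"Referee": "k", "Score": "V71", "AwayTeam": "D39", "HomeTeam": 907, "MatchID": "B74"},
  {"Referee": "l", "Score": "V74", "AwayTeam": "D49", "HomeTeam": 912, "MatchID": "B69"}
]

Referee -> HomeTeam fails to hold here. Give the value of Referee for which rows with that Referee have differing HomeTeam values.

Referee=k: 3 rows → HomeTeam = 907, 907, 907 ✓
Referee=i: 3 rows → HomeTeam = 902, 902, 902 ✓
Referee=l: 3 rows → HomeTeam = 912, 912, 912 ✓
Referee=d: 1 row → HomeTeam = 903 ✓
Referee=g: 2 rows → HomeTeam takes values {913, 905} — violation
The only Referee value with inconsistent HomeTeam is Referee=g.

g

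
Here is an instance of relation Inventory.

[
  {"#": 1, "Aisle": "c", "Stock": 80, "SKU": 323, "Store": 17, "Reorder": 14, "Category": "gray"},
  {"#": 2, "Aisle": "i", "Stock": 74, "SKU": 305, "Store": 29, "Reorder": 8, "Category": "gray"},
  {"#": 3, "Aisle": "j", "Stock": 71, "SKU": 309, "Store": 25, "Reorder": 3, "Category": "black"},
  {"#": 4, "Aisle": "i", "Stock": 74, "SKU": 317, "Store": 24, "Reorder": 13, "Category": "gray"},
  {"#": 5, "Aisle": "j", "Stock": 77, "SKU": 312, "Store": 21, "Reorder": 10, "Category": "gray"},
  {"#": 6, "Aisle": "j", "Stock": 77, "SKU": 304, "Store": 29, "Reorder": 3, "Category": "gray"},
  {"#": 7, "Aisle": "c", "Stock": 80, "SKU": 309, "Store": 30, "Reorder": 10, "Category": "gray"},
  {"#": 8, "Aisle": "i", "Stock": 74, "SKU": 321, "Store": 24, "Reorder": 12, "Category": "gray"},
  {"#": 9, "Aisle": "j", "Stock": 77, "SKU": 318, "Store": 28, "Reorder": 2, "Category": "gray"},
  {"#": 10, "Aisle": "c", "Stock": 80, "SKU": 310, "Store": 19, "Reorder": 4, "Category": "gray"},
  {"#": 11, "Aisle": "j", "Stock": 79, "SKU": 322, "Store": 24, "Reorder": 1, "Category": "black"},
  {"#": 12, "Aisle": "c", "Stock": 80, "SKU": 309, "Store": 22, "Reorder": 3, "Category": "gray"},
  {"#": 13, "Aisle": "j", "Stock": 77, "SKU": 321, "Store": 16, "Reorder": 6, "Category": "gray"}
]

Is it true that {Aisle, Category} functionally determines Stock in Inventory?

No

(Aisle=c, Category=gray): rows 1, 7, 10, 12 → Stock = 80, 80, 80, 80 ✓
(Aisle=i, Category=gray): rows 2, 4, 8 → Stock = 74, 74, 74 ✓
(Aisle=j, Category=black): rows 3, 11 → Stock takes values {71, 79} — violation
(Aisle=j, Category=gray): rows 5, 6, 9, 13 → Stock = 77, 77, 77, 77 ✓
Two rows agree on {Aisle, Category} but differ on Stock, so {Aisle, Category} → Stock does not hold.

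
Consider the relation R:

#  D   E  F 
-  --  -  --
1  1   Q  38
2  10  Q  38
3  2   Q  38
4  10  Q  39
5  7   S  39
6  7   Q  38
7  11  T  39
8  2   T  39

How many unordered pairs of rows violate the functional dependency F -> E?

5

F=38: all 4 rows agree on E — 0 pairs.
F=39: violating pairs (4,5), (4,7), (4,8), (5,7), (5,8) — 5 pairs.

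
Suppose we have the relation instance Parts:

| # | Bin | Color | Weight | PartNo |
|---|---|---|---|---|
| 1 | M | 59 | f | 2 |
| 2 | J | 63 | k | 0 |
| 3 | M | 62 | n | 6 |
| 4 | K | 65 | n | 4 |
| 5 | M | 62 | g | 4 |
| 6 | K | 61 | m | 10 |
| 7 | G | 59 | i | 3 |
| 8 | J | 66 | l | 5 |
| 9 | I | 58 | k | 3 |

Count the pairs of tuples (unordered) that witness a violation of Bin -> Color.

Bin=M: violating pairs (1,3), (1,5) — 2 pairs.
Bin=J: violating pairs (2,8) — 1 pair.
Bin=K: violating pairs (4,6) — 1 pair.

4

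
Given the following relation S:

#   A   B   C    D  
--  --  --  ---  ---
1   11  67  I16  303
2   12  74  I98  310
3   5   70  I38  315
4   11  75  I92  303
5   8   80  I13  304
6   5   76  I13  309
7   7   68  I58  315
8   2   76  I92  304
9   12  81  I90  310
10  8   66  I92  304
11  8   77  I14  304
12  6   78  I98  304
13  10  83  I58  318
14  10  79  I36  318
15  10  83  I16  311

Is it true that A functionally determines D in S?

A=11: rows 1, 4 → D = 303, 303 ✓
A=12: rows 2, 9 → D = 310, 310 ✓
A=5: rows 3, 6 → D takes values {315, 309} — violation
A=8: rows 5, 10, 11 → D = 304, 304, 304 ✓
A=7: row 7 → D = 315 ✓
A=2: row 8 → D = 304 ✓
A=6: row 12 → D = 304 ✓
A=10: rows 13, 14, 15 → D takes values {318, 311} — violation
Two rows agree on A but differ on D, so A → D does not hold.

No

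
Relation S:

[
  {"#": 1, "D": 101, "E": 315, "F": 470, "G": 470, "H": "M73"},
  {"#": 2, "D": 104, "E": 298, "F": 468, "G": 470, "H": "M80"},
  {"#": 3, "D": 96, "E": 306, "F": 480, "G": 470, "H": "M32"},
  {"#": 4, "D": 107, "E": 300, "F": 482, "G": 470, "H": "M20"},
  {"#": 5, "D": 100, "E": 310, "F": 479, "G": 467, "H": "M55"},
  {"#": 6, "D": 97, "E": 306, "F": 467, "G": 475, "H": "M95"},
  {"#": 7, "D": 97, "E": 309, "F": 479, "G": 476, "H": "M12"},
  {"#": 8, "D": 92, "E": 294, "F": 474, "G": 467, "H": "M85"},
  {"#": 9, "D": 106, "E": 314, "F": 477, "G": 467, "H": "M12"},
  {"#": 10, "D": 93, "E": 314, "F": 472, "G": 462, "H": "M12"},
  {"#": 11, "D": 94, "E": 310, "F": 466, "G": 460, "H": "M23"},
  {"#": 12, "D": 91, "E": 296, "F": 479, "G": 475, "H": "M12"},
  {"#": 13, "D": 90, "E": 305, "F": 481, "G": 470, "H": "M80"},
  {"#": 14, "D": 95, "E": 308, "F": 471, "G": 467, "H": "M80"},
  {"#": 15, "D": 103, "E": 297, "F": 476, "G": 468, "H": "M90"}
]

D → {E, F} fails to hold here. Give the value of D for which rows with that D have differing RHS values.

D=101: row 1 → {E,F} = (315, 470) ✓
D=104: row 2 → {E,F} = (298, 468) ✓
D=96: row 3 → {E,F} = (306, 480) ✓
D=107: row 4 → {E,F} = (300, 482) ✓
D=100: row 5 → {E,F} = (310, 479) ✓
D=97: rows 6, 7 → {E,F} takes values {(306, 467), (309, 479)} — violation
D=92: row 8 → {E,F} = (294, 474) ✓
D=106: row 9 → {E,F} = (314, 477) ✓
D=93: row 10 → {E,F} = (314, 472) ✓
D=94: row 11 → {E,F} = (310, 466) ✓
D=91: row 12 → {E,F} = (296, 479) ✓
D=90: row 13 → {E,F} = (305, 481) ✓
D=95: row 14 → {E,F} = (308, 471) ✓
D=103: row 15 → {E,F} = (297, 476) ✓
The only D value with inconsistent RHS is D=97.

97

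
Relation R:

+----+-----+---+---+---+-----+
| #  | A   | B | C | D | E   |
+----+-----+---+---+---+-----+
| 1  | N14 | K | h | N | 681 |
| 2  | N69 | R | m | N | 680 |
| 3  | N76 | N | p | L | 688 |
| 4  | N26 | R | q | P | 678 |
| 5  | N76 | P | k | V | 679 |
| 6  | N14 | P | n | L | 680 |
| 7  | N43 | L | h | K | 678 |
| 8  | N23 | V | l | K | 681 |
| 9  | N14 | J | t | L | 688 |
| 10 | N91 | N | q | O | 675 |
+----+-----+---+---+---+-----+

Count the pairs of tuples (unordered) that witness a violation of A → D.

A=N14: violating pairs (1,6), (1,9) — 2 pairs.
A=N76: violating pairs (3,5) — 1 pair.

3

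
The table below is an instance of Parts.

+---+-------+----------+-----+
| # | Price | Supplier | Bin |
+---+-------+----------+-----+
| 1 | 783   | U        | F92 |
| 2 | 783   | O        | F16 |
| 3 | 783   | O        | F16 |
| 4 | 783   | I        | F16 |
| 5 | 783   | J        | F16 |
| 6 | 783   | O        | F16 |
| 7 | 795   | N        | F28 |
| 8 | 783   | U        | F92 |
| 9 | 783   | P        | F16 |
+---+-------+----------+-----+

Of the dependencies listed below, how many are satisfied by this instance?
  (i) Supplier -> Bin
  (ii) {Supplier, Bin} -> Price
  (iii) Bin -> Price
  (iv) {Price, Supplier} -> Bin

4

(i) Supplier -> Bin: every LHS value maps to a single RHS value — holds.
(ii) {Supplier, Bin} -> Price: every LHS value maps to a single RHS value — holds.
(iii) Bin -> Price: every LHS value maps to a single RHS value — holds.
(iv) {Price, Supplier} -> Bin: every LHS value maps to a single RHS value — holds.
4 of the 4 dependencies hold.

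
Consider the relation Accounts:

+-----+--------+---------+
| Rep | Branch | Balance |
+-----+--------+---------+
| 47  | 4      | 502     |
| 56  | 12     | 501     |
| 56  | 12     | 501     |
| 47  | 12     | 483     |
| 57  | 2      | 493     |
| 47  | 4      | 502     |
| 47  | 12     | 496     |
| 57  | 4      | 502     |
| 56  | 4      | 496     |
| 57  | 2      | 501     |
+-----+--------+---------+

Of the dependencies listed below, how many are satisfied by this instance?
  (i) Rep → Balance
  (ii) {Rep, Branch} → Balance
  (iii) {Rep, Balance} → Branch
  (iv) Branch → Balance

(i) Rep → Balance: Rep=47: 4 rows → Balance takes values {502, 483, 496} — violation; Rep=56: 3 rows → Balance takes values {501, 496} — violation; Rep=57: 3 rows → Balance takes values {493, 502, 501} — violation — fails.
(ii) {Rep, Branch} → Balance: (Rep=47, Branch=12): 2 rows → Balance takes values {483, 496} — violation; (Rep=57, Branch=2): 2 rows → Balance takes values {493, 501} — violation — fails.
(iii) {Rep, Balance} → Branch: every LHS value maps to a single RHS value — holds.
(iv) Branch → Balance: Branch=4: 4 rows → Balance takes values {502, 496} — violation; Branch=12: 4 rows → Balance takes values {501, 483, 496} — violation; Branch=2: 2 rows → Balance takes values {493, 501} — violation — fails.
1 of the 4 dependencies holds.

1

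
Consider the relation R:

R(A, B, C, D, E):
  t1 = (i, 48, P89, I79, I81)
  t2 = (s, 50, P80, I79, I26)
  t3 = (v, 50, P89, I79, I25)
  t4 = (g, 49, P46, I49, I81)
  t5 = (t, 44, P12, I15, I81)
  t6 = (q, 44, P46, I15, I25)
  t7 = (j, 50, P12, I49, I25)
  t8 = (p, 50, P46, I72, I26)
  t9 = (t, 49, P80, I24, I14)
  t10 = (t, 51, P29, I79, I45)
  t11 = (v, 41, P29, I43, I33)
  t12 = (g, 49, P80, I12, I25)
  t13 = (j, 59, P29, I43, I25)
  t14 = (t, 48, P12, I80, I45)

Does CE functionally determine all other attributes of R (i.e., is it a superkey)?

All 14 rows have distinct CE values, so CE → (all attributes) holds and CE is a superkey.

Yes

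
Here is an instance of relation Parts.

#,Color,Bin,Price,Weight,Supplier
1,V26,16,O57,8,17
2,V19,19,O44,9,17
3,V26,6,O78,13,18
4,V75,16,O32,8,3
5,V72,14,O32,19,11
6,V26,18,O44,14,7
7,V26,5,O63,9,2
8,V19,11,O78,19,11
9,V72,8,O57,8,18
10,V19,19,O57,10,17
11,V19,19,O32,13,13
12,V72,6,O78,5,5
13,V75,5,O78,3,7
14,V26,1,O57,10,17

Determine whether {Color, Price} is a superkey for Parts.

Rows 1 and 14 have the same {Color, Price} value (Color=V26, Price=O57) but are distinct tuples, so {Color, Price} does not determine every attribute — not a superkey.

No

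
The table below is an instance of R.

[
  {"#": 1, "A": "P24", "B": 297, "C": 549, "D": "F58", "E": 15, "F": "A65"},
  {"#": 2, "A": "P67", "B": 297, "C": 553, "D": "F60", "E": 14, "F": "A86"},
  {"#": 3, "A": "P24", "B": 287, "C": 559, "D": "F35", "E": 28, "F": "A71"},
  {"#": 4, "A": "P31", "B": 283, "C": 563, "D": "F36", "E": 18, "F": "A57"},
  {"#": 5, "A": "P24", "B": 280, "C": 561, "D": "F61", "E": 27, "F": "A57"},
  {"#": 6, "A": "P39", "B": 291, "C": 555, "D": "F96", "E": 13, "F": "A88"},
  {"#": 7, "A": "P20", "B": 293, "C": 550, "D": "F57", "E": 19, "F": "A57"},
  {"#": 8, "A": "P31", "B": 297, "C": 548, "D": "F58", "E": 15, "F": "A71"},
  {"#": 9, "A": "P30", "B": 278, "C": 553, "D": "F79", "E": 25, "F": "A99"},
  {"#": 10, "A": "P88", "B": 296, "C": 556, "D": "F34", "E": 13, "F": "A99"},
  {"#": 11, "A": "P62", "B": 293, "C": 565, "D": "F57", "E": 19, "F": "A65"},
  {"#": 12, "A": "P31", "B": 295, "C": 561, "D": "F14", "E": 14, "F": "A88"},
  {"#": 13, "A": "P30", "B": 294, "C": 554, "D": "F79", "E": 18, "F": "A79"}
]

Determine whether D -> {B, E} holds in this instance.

D=F58: rows 1, 8 → {B,E} = (297, 15), (297, 15) ✓
D=F60: row 2 → {B,E} = (297, 14) ✓
D=F35: row 3 → {B,E} = (287, 28) ✓
D=F36: row 4 → {B,E} = (283, 18) ✓
D=F61: row 5 → {B,E} = (280, 27) ✓
D=F96: row 6 → {B,E} = (291, 13) ✓
D=F57: rows 7, 11 → {B,E} = (293, 19), (293, 19) ✓
D=F79: rows 9, 13 → {B,E} takes values {(278, 25), (294, 18)} — violation
D=F34: row 10 → {B,E} = (296, 13) ✓
D=F14: row 12 → {B,E} = (295, 14) ✓
Two rows agree on D but differ on {B, E}, so D -> {B, E} does not hold.

No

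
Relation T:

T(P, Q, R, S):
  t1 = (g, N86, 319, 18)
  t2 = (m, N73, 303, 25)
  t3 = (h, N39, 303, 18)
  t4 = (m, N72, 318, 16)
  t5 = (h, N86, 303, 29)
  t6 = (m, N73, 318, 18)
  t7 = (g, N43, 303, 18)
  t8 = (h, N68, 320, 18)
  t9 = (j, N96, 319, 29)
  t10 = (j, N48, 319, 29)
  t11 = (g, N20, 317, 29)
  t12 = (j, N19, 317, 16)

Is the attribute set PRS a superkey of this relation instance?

No

Rows 9 and 10 have the same PRS value (P=j, R=319, S=29) but are distinct tuples, so PRS does not determine every attribute — not a superkey.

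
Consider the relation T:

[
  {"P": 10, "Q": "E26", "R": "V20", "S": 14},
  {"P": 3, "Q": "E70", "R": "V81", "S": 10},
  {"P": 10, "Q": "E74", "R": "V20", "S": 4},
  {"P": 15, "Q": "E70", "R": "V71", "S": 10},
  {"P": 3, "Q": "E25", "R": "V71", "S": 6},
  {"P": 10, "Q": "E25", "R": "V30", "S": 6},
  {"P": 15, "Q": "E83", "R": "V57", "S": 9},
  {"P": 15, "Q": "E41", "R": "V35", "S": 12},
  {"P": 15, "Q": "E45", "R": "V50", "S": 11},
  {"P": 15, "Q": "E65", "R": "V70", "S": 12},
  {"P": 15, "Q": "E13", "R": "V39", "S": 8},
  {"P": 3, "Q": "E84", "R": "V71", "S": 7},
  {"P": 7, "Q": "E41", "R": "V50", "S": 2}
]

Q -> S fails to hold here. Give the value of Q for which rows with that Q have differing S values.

E41

Q=E26: 1 row → S = 14 ✓
Q=E70: 2 rows → S = 10, 10 ✓
Q=E74: 1 row → S = 4 ✓
Q=E25: 2 rows → S = 6, 6 ✓
Q=E83: 1 row → S = 9 ✓
Q=E41: 2 rows → S takes values {12, 2} — violation
Q=E45: 1 row → S = 11 ✓
Q=E65: 1 row → S = 12 ✓
Q=E13: 1 row → S = 8 ✓
Q=E84: 1 row → S = 7 ✓
The only Q value with inconsistent S is Q=E41.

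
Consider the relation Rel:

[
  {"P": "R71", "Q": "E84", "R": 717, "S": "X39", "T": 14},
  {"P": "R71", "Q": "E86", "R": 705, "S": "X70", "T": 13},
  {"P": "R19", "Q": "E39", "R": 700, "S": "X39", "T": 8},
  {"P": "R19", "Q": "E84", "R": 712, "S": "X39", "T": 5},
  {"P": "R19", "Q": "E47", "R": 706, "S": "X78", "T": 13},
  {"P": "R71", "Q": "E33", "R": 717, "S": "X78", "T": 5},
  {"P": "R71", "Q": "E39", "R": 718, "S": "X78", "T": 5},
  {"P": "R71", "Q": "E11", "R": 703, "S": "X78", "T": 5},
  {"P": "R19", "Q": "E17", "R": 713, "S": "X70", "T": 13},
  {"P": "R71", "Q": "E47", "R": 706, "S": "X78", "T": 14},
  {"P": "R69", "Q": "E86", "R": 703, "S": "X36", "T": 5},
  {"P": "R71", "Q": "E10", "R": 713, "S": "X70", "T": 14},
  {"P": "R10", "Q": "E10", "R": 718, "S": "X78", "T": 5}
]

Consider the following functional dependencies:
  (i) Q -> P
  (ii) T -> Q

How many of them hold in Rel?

(i) Q -> P: Q=E84: 2 rows → P takes values {R71, R19} — violation; Q=E86: 2 rows → P takes values {R71, R69} — violation; Q=E39: 2 rows → P takes values {R19, R71} — violation; Q=E47: 2 rows → P takes values {R19, R71} — violation; Q=E10: 2 rows → P takes values {R71, R10} — violation — fails.
(ii) T -> Q: T=14: 3 rows → Q takes values {E84, E47, E10} — violation; T=13: 3 rows → Q takes values {E86, E47, E17} — violation; T=5: 6 rows → Q takes values {E84, E33, E39, E11, E86, E10} — violation — fails.
None of the 2 dependencies hold.

0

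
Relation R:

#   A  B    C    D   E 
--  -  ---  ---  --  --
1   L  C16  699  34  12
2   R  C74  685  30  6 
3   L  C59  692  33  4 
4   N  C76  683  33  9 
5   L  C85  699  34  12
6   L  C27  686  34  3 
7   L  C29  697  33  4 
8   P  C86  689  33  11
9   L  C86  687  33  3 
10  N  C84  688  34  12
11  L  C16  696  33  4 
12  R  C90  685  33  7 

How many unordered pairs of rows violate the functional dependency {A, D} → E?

(A=L, D=34): violating pairs (1,6), (5,6) — 2 pairs.
(A=L, D=33): violating pairs (3,9), (7,9), (9,11) — 3 pairs.

5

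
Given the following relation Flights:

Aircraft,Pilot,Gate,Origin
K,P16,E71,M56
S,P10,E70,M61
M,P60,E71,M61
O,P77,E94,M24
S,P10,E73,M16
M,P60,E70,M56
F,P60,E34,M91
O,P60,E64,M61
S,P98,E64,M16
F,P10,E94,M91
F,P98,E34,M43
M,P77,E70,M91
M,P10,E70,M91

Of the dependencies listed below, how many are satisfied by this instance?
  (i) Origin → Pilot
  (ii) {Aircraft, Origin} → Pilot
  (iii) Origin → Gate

(i) Origin → Pilot: Origin=M56: 2 rows → Pilot takes values {P16, P60} — violation; Origin=M61: 3 rows → Pilot takes values {P10, P60} — violation; Origin=M16: 2 rows → Pilot takes values {P10, P98} — violation; Origin=M91: 4 rows → Pilot takes values {P60, P10, P77} — violation — fails.
(ii) {Aircraft, Origin} → Pilot: (Aircraft=S, Origin=M16): 2 rows → Pilot takes values {P10, P98} — violation; (Aircraft=F, Origin=M91): 2 rows → Pilot takes values {P60, P10} — violation; (Aircraft=M, Origin=M91): 2 rows → Pilot takes values {P77, P10} — violation — fails.
(iii) Origin → Gate: Origin=M56: 2 rows → Gate takes values {E71, E70} — violation; Origin=M61: 3 rows → Gate takes values {E70, E71, E64} — violation; Origin=M16: 2 rows → Gate takes values {E73, E64} — violation; Origin=M91: 4 rows → Gate takes values {E34, E94, E70} — violation — fails.
None of the 3 dependencies hold.

0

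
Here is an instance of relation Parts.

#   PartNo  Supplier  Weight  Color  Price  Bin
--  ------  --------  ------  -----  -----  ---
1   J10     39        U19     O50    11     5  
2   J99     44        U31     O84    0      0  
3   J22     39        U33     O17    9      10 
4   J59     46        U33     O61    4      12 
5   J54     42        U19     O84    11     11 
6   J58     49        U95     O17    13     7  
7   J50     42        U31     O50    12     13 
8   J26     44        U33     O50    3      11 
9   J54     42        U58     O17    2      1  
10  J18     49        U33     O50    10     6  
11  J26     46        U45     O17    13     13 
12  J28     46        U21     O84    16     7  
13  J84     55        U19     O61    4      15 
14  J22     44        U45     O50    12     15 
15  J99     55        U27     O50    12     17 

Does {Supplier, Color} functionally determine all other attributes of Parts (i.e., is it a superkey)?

Rows 8 and 14 have the same {Supplier, Color} value (Supplier=44, Color=O50) but are distinct tuples, so {Supplier, Color} does not determine every attribute — not a superkey.

No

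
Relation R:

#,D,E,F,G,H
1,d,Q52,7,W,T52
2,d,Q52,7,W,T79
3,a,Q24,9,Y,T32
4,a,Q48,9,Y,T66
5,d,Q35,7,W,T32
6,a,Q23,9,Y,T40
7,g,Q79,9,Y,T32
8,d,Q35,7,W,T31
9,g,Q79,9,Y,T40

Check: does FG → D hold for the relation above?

(F=7, G=W): rows 1, 2, 5, 8 → D = d, d, d, d ✓
(F=9, G=Y): rows 3, 4, 6, 7, 9 → D takes values {a, g} — violation
Two rows agree on FG but differ on D, so FG → D does not hold.

No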